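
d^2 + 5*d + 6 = (d + 2)*(d + 3)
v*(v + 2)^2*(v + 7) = v^4 + 11*v^3 + 32*v^2 + 28*v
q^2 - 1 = (q - 1)*(q + 1)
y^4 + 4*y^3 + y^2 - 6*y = y*(y - 1)*(y + 2)*(y + 3)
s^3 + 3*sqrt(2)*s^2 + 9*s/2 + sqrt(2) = (s + sqrt(2)/2)^2*(s + 2*sqrt(2))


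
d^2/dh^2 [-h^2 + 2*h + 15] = -2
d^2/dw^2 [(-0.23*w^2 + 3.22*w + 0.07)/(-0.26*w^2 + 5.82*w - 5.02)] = (0.260728*w^3 - 1.82956800000001*w^2 + 25.852008*w - 181.12084)/(0.017576*w^6 - 1.180296*w^5 + 27.438528*w^4 - 242.714952*w^3 + 529.774656*w^2 - 439.998984*w + 126.506008)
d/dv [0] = 0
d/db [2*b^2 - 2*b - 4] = 4*b - 2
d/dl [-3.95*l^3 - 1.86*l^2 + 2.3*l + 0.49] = -11.85*l^2 - 3.72*l + 2.3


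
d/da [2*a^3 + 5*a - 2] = 6*a^2 + 5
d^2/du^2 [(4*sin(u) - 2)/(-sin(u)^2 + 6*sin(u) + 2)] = 4*(sin(u)^5 + 4*sin(u)^4 + 19*sin(u)^3 - 31*sin(u)^2 - 20*sin(u) + 62)/(sin(u)^2 - 6*sin(u) - 2)^3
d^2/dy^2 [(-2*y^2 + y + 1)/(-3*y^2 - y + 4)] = -30/(27*y^3 + 108*y^2 + 144*y + 64)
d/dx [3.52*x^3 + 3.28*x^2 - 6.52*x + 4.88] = 10.56*x^2 + 6.56*x - 6.52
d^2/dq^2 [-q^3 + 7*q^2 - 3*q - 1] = 14 - 6*q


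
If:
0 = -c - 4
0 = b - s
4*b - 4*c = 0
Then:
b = -4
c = -4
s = -4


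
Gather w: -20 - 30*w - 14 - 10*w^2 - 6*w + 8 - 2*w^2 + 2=-12*w^2 - 36*w - 24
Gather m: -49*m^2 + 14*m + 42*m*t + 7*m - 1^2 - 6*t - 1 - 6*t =-49*m^2 + m*(42*t + 21) - 12*t - 2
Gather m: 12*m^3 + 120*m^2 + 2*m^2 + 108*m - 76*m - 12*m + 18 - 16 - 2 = 12*m^3 + 122*m^2 + 20*m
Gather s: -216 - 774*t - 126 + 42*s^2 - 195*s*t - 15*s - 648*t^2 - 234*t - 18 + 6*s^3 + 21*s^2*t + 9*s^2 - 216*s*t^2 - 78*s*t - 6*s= 6*s^3 + s^2*(21*t + 51) + s*(-216*t^2 - 273*t - 21) - 648*t^2 - 1008*t - 360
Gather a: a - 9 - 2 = a - 11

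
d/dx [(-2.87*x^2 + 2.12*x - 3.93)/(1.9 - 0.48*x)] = (1.3776*x^2 - 10.906*x + 2.1416)/(0.2304*x^2 - 1.824*x + 3.61)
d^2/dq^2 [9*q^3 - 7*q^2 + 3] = 54*q - 14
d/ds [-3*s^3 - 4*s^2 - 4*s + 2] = -9*s^2 - 8*s - 4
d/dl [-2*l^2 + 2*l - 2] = 2 - 4*l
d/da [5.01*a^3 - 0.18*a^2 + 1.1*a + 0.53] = 15.03*a^2 - 0.36*a + 1.1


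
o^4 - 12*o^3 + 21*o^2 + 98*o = o*(o - 7)^2*(o + 2)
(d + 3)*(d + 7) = d^2 + 10*d + 21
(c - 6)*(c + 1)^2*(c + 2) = c^4 - 2*c^3 - 19*c^2 - 28*c - 12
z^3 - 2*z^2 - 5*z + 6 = (z - 3)*(z - 1)*(z + 2)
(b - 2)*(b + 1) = b^2 - b - 2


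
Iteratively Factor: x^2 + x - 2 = (x - 1)*(x + 2)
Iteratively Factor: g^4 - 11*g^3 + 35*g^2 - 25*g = (g - 5)*(g^3 - 6*g^2 + 5*g) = g*(g - 5)*(g^2 - 6*g + 5) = g*(g - 5)^2*(g - 1)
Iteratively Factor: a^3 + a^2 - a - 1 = (a + 1)*(a^2 - 1) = (a - 1)*(a + 1)*(a + 1)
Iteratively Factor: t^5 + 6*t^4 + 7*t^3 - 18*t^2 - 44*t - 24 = (t + 1)*(t^4 + 5*t^3 + 2*t^2 - 20*t - 24) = (t - 2)*(t + 1)*(t^3 + 7*t^2 + 16*t + 12) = (t - 2)*(t + 1)*(t + 2)*(t^2 + 5*t + 6) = (t - 2)*(t + 1)*(t + 2)*(t + 3)*(t + 2)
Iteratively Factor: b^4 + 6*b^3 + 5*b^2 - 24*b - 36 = (b + 3)*(b^3 + 3*b^2 - 4*b - 12) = (b - 2)*(b + 3)*(b^2 + 5*b + 6) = (b - 2)*(b + 3)^2*(b + 2)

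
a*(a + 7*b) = a^2 + 7*a*b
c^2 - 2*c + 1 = (c - 1)^2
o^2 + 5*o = o*(o + 5)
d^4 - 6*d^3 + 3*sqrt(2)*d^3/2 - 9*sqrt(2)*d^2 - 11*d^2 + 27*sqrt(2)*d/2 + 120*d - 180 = (d - 3)^2*(d - 5*sqrt(2)/2)*(d + 4*sqrt(2))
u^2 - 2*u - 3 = (u - 3)*(u + 1)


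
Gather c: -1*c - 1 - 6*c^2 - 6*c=-6*c^2 - 7*c - 1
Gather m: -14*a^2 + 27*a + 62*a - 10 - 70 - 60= -14*a^2 + 89*a - 140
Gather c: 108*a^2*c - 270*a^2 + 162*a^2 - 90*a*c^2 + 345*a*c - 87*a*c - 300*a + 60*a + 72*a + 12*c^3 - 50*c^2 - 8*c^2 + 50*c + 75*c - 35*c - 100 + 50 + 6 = -108*a^2 - 168*a + 12*c^3 + c^2*(-90*a - 58) + c*(108*a^2 + 258*a + 90) - 44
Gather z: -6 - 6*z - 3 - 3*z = -9*z - 9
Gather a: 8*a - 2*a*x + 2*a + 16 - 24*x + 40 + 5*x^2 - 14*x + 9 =a*(10 - 2*x) + 5*x^2 - 38*x + 65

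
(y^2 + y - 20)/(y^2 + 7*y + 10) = (y - 4)/(y + 2)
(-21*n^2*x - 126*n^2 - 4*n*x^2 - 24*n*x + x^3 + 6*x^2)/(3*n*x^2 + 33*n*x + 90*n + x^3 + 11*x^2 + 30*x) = (-7*n + x)/(x + 5)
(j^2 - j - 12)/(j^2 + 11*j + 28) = (j^2 - j - 12)/(j^2 + 11*j + 28)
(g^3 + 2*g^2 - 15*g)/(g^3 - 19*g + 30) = g/(g - 2)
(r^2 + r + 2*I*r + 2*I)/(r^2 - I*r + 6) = (r + 1)/(r - 3*I)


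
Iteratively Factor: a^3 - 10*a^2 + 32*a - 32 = (a - 4)*(a^2 - 6*a + 8) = (a - 4)*(a - 2)*(a - 4)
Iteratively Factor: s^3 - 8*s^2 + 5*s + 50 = (s - 5)*(s^2 - 3*s - 10) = (s - 5)^2*(s + 2)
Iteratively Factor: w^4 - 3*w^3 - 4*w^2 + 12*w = (w + 2)*(w^3 - 5*w^2 + 6*w) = (w - 3)*(w + 2)*(w^2 - 2*w) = (w - 3)*(w - 2)*(w + 2)*(w)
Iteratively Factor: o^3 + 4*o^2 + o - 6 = (o + 2)*(o^2 + 2*o - 3) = (o - 1)*(o + 2)*(o + 3)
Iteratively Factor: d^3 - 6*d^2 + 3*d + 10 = (d - 2)*(d^2 - 4*d - 5) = (d - 5)*(d - 2)*(d + 1)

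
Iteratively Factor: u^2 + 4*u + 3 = (u + 1)*(u + 3)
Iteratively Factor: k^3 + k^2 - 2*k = (k + 2)*(k^2 - k) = k*(k + 2)*(k - 1)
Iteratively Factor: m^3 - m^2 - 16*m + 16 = (m - 4)*(m^2 + 3*m - 4) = (m - 4)*(m - 1)*(m + 4)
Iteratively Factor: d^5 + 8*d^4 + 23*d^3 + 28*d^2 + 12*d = (d + 1)*(d^4 + 7*d^3 + 16*d^2 + 12*d) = (d + 1)*(d + 2)*(d^3 + 5*d^2 + 6*d) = d*(d + 1)*(d + 2)*(d^2 + 5*d + 6) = d*(d + 1)*(d + 2)^2*(d + 3)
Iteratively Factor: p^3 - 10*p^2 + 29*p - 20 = (p - 5)*(p^2 - 5*p + 4) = (p - 5)*(p - 4)*(p - 1)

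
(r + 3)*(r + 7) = r^2 + 10*r + 21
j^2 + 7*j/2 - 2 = (j - 1/2)*(j + 4)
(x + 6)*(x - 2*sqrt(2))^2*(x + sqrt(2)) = x^4 - 3*sqrt(2)*x^3 + 6*x^3 - 18*sqrt(2)*x^2 + 8*sqrt(2)*x + 48*sqrt(2)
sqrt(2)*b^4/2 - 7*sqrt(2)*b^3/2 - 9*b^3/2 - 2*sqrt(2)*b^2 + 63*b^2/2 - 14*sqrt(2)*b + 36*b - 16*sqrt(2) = (b - 8)*(b - 4*sqrt(2))*(b - sqrt(2)/2)*(sqrt(2)*b/2 + sqrt(2)/2)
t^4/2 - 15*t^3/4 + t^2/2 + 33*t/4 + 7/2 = (t/2 + 1/4)*(t - 7)*(t - 2)*(t + 1)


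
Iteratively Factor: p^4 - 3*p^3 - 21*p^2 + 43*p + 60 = (p + 4)*(p^3 - 7*p^2 + 7*p + 15) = (p - 5)*(p + 4)*(p^2 - 2*p - 3) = (p - 5)*(p - 3)*(p + 4)*(p + 1)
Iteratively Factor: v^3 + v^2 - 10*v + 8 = (v - 1)*(v^2 + 2*v - 8) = (v - 1)*(v + 4)*(v - 2)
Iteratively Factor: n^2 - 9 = (n + 3)*(n - 3)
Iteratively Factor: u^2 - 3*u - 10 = (u + 2)*(u - 5)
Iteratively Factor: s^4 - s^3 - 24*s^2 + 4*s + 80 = (s + 4)*(s^3 - 5*s^2 - 4*s + 20) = (s + 2)*(s + 4)*(s^2 - 7*s + 10) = (s - 5)*(s + 2)*(s + 4)*(s - 2)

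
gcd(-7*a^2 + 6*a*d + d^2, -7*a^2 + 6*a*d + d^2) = 7*a^2 - 6*a*d - d^2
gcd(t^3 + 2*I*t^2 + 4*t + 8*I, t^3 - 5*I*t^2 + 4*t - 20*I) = t^2 + 4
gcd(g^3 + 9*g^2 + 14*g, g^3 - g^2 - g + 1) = 1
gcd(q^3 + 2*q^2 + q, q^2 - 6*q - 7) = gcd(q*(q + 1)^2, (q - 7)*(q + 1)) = q + 1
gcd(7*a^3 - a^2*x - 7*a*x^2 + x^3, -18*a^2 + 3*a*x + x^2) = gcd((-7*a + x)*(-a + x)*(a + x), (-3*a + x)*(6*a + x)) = 1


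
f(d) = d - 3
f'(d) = 1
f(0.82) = -2.18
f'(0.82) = 1.00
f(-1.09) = -4.09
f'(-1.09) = 1.00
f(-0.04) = -3.04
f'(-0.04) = 1.00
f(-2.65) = -5.65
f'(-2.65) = 1.00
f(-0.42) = -3.42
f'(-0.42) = 1.00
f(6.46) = 3.46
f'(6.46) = 1.00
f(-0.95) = -3.95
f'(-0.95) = 1.00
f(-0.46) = -3.46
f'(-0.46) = 1.00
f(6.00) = 3.00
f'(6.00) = 1.00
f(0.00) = -3.00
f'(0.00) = 1.00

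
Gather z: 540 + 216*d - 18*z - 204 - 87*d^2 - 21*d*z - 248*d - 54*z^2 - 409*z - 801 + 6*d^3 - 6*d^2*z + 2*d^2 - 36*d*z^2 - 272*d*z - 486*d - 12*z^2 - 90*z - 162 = 6*d^3 - 85*d^2 - 518*d + z^2*(-36*d - 66) + z*(-6*d^2 - 293*d - 517) - 627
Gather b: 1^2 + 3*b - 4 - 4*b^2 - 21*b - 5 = -4*b^2 - 18*b - 8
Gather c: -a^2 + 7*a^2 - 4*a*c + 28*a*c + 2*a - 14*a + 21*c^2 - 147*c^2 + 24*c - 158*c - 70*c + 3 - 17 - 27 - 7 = 6*a^2 - 12*a - 126*c^2 + c*(24*a - 204) - 48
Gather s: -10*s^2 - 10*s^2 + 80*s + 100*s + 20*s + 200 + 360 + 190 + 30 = -20*s^2 + 200*s + 780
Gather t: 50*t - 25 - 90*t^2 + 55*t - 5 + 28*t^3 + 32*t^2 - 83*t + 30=28*t^3 - 58*t^2 + 22*t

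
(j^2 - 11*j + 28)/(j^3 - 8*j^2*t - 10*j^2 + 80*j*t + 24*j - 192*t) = (7 - j)/(-j^2 + 8*j*t + 6*j - 48*t)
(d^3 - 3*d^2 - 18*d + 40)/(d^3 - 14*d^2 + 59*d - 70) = (d + 4)/(d - 7)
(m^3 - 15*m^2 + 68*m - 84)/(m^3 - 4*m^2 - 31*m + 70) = (m - 6)/(m + 5)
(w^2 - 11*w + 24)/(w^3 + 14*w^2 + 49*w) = (w^2 - 11*w + 24)/(w*(w^2 + 14*w + 49))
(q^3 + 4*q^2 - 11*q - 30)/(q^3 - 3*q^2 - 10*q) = (q^2 + 2*q - 15)/(q*(q - 5))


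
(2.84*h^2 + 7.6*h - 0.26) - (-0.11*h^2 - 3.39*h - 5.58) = 2.95*h^2 + 10.99*h + 5.32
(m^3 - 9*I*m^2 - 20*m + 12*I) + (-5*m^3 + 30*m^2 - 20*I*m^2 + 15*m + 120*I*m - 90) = -4*m^3 + 30*m^2 - 29*I*m^2 - 5*m + 120*I*m - 90 + 12*I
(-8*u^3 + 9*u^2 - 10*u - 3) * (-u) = 8*u^4 - 9*u^3 + 10*u^2 + 3*u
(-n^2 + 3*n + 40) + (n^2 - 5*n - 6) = 34 - 2*n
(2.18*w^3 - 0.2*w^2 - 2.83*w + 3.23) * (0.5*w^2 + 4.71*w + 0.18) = 1.09*w^5 + 10.1678*w^4 - 1.9646*w^3 - 11.7503*w^2 + 14.7039*w + 0.5814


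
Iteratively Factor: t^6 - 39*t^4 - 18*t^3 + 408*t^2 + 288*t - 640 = (t + 4)*(t^5 - 4*t^4 - 23*t^3 + 74*t^2 + 112*t - 160) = (t + 2)*(t + 4)*(t^4 - 6*t^3 - 11*t^2 + 96*t - 80) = (t - 1)*(t + 2)*(t + 4)*(t^3 - 5*t^2 - 16*t + 80) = (t - 1)*(t + 2)*(t + 4)^2*(t^2 - 9*t + 20) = (t - 4)*(t - 1)*(t + 2)*(t + 4)^2*(t - 5)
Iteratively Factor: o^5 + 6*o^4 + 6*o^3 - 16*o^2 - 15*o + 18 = (o + 2)*(o^4 + 4*o^3 - 2*o^2 - 12*o + 9) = (o + 2)*(o + 3)*(o^3 + o^2 - 5*o + 3) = (o - 1)*(o + 2)*(o + 3)*(o^2 + 2*o - 3) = (o - 1)*(o + 2)*(o + 3)^2*(o - 1)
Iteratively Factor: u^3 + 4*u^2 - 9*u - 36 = (u + 3)*(u^2 + u - 12) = (u - 3)*(u + 3)*(u + 4)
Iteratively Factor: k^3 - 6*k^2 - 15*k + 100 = (k - 5)*(k^2 - k - 20) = (k - 5)*(k + 4)*(k - 5)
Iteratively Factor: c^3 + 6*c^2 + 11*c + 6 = (c + 1)*(c^2 + 5*c + 6) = (c + 1)*(c + 2)*(c + 3)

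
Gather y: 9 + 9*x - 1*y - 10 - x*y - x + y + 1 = -x*y + 8*x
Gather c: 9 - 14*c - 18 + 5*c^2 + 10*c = 5*c^2 - 4*c - 9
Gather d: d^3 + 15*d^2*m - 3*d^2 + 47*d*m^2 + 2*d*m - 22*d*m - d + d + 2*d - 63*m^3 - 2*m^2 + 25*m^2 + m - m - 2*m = d^3 + d^2*(15*m - 3) + d*(47*m^2 - 20*m + 2) - 63*m^3 + 23*m^2 - 2*m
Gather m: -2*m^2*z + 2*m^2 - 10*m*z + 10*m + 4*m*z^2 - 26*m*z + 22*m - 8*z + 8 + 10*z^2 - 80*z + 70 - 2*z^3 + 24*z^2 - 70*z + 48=m^2*(2 - 2*z) + m*(4*z^2 - 36*z + 32) - 2*z^3 + 34*z^2 - 158*z + 126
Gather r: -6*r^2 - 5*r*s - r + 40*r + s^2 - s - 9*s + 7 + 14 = -6*r^2 + r*(39 - 5*s) + s^2 - 10*s + 21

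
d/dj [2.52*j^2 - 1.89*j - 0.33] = 5.04*j - 1.89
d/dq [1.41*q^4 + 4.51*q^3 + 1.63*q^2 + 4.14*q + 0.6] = 5.64*q^3 + 13.53*q^2 + 3.26*q + 4.14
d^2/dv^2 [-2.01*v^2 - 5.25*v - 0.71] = -4.02000000000000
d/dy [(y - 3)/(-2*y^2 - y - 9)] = (-2*y^2 - y + (y - 3)*(4*y + 1) - 9)/(2*y^2 + y + 9)^2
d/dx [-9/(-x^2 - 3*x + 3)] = 9*(-2*x - 3)/(x^2 + 3*x - 3)^2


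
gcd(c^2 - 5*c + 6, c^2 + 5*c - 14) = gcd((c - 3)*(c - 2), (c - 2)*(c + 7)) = c - 2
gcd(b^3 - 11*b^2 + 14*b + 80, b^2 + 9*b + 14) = b + 2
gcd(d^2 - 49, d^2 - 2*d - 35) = d - 7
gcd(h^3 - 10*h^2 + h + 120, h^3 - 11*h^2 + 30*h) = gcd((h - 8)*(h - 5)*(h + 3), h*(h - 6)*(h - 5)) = h - 5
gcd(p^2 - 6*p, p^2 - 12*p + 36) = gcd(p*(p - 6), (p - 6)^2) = p - 6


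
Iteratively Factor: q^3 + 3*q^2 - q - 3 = (q - 1)*(q^2 + 4*q + 3) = (q - 1)*(q + 3)*(q + 1)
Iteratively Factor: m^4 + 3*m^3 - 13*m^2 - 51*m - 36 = (m + 1)*(m^3 + 2*m^2 - 15*m - 36) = (m - 4)*(m + 1)*(m^2 + 6*m + 9) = (m - 4)*(m + 1)*(m + 3)*(m + 3)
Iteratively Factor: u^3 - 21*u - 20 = (u + 4)*(u^2 - 4*u - 5) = (u + 1)*(u + 4)*(u - 5)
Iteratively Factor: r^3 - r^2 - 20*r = (r + 4)*(r^2 - 5*r) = (r - 5)*(r + 4)*(r)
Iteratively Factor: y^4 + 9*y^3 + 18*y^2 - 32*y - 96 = (y + 4)*(y^3 + 5*y^2 - 2*y - 24) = (y + 4)^2*(y^2 + y - 6) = (y - 2)*(y + 4)^2*(y + 3)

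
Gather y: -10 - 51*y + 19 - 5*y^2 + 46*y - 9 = -5*y^2 - 5*y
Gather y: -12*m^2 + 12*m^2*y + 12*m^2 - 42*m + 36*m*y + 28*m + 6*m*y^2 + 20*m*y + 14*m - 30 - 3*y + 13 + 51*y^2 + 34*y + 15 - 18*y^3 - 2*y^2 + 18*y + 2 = -18*y^3 + y^2*(6*m + 49) + y*(12*m^2 + 56*m + 49)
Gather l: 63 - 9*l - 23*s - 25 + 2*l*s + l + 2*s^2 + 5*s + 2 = l*(2*s - 8) + 2*s^2 - 18*s + 40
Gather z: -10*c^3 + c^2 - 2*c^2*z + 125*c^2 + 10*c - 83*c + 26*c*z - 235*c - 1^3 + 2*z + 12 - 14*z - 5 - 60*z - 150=-10*c^3 + 126*c^2 - 308*c + z*(-2*c^2 + 26*c - 72) - 144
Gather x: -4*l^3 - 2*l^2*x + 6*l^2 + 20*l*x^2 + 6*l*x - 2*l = -4*l^3 + 6*l^2 + 20*l*x^2 - 2*l + x*(-2*l^2 + 6*l)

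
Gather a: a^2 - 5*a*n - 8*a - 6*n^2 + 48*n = a^2 + a*(-5*n - 8) - 6*n^2 + 48*n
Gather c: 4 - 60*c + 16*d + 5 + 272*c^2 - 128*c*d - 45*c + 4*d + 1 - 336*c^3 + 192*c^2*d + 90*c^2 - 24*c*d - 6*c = -336*c^3 + c^2*(192*d + 362) + c*(-152*d - 111) + 20*d + 10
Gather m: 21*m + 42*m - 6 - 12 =63*m - 18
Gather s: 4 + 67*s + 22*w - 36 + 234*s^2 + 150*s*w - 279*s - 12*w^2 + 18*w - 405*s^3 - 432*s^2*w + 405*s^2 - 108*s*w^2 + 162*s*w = -405*s^3 + s^2*(639 - 432*w) + s*(-108*w^2 + 312*w - 212) - 12*w^2 + 40*w - 32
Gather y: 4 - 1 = 3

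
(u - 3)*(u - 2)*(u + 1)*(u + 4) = u^4 - 15*u^2 + 10*u + 24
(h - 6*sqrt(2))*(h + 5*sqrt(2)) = h^2 - sqrt(2)*h - 60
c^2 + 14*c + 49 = (c + 7)^2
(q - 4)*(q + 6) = q^2 + 2*q - 24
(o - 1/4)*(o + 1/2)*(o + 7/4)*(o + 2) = o^4 + 4*o^3 + 69*o^2/16 + 13*o/32 - 7/16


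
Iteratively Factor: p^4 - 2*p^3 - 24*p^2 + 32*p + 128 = (p + 2)*(p^3 - 4*p^2 - 16*p + 64) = (p - 4)*(p + 2)*(p^2 - 16) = (p - 4)*(p + 2)*(p + 4)*(p - 4)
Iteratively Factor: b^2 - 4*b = (b)*(b - 4)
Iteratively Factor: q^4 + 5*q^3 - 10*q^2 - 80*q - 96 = (q + 3)*(q^3 + 2*q^2 - 16*q - 32) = (q + 3)*(q + 4)*(q^2 - 2*q - 8) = (q + 2)*(q + 3)*(q + 4)*(q - 4)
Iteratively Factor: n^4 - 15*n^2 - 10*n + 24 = (n - 4)*(n^3 + 4*n^2 + n - 6) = (n - 4)*(n - 1)*(n^2 + 5*n + 6) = (n - 4)*(n - 1)*(n + 3)*(n + 2)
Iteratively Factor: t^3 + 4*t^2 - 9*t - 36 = (t - 3)*(t^2 + 7*t + 12) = (t - 3)*(t + 4)*(t + 3)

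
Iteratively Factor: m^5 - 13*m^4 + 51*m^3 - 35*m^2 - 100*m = (m)*(m^4 - 13*m^3 + 51*m^2 - 35*m - 100) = m*(m - 4)*(m^3 - 9*m^2 + 15*m + 25) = m*(m - 4)*(m + 1)*(m^2 - 10*m + 25) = m*(m - 5)*(m - 4)*(m + 1)*(m - 5)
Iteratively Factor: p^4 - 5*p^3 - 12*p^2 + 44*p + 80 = (p - 5)*(p^3 - 12*p - 16) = (p - 5)*(p - 4)*(p^2 + 4*p + 4) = (p - 5)*(p - 4)*(p + 2)*(p + 2)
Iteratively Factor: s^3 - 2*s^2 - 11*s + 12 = (s - 1)*(s^2 - s - 12) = (s - 4)*(s - 1)*(s + 3)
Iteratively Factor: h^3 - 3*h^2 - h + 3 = (h - 1)*(h^2 - 2*h - 3) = (h - 1)*(h + 1)*(h - 3)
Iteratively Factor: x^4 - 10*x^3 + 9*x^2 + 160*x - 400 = (x - 5)*(x^3 - 5*x^2 - 16*x + 80) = (x - 5)*(x - 4)*(x^2 - x - 20) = (x - 5)^2*(x - 4)*(x + 4)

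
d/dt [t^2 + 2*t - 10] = 2*t + 2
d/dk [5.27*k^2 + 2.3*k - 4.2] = 10.54*k + 2.3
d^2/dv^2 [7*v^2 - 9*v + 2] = 14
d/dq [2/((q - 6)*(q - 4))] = 4*(5 - q)/(q^4 - 20*q^3 + 148*q^2 - 480*q + 576)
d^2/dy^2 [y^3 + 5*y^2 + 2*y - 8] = 6*y + 10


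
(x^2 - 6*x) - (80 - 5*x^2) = 6*x^2 - 6*x - 80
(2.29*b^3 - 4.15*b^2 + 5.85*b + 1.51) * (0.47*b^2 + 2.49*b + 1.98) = 1.0763*b^5 + 3.7516*b^4 - 3.0498*b^3 + 7.0592*b^2 + 15.3429*b + 2.9898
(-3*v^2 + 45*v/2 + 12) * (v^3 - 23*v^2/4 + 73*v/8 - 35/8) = -3*v^5 + 159*v^4/4 - 579*v^3/4 + 2391*v^2/16 + 177*v/16 - 105/2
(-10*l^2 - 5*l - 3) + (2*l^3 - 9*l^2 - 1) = 2*l^3 - 19*l^2 - 5*l - 4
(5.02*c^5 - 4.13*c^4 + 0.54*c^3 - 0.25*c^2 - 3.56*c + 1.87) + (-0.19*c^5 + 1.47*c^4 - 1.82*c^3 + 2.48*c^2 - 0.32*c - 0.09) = 4.83*c^5 - 2.66*c^4 - 1.28*c^3 + 2.23*c^2 - 3.88*c + 1.78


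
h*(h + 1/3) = h^2 + h/3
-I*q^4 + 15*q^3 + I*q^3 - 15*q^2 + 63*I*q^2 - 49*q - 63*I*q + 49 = (q + I)*(q + 7*I)^2*(-I*q + I)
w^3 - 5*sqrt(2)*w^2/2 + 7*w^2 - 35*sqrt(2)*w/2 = w*(w + 7)*(w - 5*sqrt(2)/2)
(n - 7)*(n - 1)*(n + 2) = n^3 - 6*n^2 - 9*n + 14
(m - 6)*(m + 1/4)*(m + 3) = m^3 - 11*m^2/4 - 75*m/4 - 9/2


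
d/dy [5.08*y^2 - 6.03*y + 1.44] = 10.16*y - 6.03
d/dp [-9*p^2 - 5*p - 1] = -18*p - 5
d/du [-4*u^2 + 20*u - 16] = 20 - 8*u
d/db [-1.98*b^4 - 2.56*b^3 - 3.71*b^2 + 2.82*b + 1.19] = -7.92*b^3 - 7.68*b^2 - 7.42*b + 2.82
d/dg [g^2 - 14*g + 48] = 2*g - 14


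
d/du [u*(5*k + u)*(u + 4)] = 10*k*u + 20*k + 3*u^2 + 8*u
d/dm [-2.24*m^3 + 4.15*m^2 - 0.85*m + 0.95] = -6.72*m^2 + 8.3*m - 0.85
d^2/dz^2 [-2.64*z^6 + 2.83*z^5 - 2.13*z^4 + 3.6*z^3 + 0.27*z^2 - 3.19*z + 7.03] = -79.2*z^4 + 56.6*z^3 - 25.56*z^2 + 21.6*z + 0.54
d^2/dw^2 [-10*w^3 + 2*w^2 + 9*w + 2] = 4 - 60*w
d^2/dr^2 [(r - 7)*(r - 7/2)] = 2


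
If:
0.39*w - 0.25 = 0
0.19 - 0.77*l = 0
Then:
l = 0.25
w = 0.64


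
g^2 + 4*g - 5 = (g - 1)*(g + 5)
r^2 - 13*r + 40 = (r - 8)*(r - 5)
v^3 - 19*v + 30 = (v - 3)*(v - 2)*(v + 5)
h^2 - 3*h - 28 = (h - 7)*(h + 4)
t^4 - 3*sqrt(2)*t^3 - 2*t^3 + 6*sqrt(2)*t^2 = t^2*(t - 2)*(t - 3*sqrt(2))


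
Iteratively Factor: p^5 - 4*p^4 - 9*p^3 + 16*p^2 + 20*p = (p - 2)*(p^4 - 2*p^3 - 13*p^2 - 10*p) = (p - 5)*(p - 2)*(p^3 + 3*p^2 + 2*p) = p*(p - 5)*(p - 2)*(p^2 + 3*p + 2) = p*(p - 5)*(p - 2)*(p + 2)*(p + 1)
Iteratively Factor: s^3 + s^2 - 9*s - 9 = (s + 1)*(s^2 - 9) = (s - 3)*(s + 1)*(s + 3)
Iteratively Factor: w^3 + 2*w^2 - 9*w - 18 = (w + 2)*(w^2 - 9) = (w - 3)*(w + 2)*(w + 3)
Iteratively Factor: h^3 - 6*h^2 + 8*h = (h - 4)*(h^2 - 2*h) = (h - 4)*(h - 2)*(h)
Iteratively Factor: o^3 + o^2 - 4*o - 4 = (o + 2)*(o^2 - o - 2) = (o - 2)*(o + 2)*(o + 1)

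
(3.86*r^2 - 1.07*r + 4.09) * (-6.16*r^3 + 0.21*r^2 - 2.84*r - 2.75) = -23.7776*r^5 + 7.4018*r^4 - 36.3815*r^3 - 6.7173*r^2 - 8.6731*r - 11.2475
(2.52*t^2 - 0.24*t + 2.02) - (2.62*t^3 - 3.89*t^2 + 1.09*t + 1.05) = -2.62*t^3 + 6.41*t^2 - 1.33*t + 0.97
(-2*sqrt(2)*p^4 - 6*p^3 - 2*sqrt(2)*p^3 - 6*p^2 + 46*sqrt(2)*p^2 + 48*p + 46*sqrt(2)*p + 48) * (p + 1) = -2*sqrt(2)*p^5 - 6*p^4 - 4*sqrt(2)*p^4 - 12*p^3 + 44*sqrt(2)*p^3 + 42*p^2 + 92*sqrt(2)*p^2 + 46*sqrt(2)*p + 96*p + 48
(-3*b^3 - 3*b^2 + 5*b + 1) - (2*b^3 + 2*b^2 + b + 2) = -5*b^3 - 5*b^2 + 4*b - 1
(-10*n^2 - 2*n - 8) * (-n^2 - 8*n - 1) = 10*n^4 + 82*n^3 + 34*n^2 + 66*n + 8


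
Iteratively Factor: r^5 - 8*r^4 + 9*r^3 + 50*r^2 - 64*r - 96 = (r + 1)*(r^4 - 9*r^3 + 18*r^2 + 32*r - 96) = (r - 4)*(r + 1)*(r^3 - 5*r^2 - 2*r + 24) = (r - 4)*(r + 1)*(r + 2)*(r^2 - 7*r + 12) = (r - 4)^2*(r + 1)*(r + 2)*(r - 3)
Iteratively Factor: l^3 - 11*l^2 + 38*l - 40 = (l - 5)*(l^2 - 6*l + 8) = (l - 5)*(l - 4)*(l - 2)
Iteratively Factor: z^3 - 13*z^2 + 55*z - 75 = (z - 5)*(z^2 - 8*z + 15) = (z - 5)^2*(z - 3)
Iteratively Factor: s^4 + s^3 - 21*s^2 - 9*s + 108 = (s + 4)*(s^3 - 3*s^2 - 9*s + 27) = (s + 3)*(s + 4)*(s^2 - 6*s + 9) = (s - 3)*(s + 3)*(s + 4)*(s - 3)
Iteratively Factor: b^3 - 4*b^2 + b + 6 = (b - 2)*(b^2 - 2*b - 3) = (b - 2)*(b + 1)*(b - 3)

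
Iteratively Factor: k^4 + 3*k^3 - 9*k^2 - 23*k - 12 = (k - 3)*(k^3 + 6*k^2 + 9*k + 4) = (k - 3)*(k + 1)*(k^2 + 5*k + 4) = (k - 3)*(k + 1)^2*(k + 4)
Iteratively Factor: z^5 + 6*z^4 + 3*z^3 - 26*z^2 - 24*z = (z + 4)*(z^4 + 2*z^3 - 5*z^2 - 6*z) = (z + 3)*(z + 4)*(z^3 - z^2 - 2*z) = (z - 2)*(z + 3)*(z + 4)*(z^2 + z) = z*(z - 2)*(z + 3)*(z + 4)*(z + 1)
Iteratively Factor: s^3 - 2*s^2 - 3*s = (s)*(s^2 - 2*s - 3) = s*(s + 1)*(s - 3)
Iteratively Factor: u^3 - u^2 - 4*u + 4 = (u - 1)*(u^2 - 4) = (u - 1)*(u + 2)*(u - 2)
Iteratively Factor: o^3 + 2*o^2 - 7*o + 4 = (o - 1)*(o^2 + 3*o - 4) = (o - 1)^2*(o + 4)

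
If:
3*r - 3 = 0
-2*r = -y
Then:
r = 1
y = 2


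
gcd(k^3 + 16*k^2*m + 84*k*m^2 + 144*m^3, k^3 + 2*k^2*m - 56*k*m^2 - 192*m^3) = k^2 + 10*k*m + 24*m^2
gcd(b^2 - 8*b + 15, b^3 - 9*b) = b - 3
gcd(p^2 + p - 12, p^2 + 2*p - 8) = p + 4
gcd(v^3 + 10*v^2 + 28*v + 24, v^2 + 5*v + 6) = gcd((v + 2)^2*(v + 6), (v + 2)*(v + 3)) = v + 2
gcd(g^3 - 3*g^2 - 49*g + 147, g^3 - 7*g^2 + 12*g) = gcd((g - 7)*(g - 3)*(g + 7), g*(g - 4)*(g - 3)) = g - 3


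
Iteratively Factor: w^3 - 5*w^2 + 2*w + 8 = (w - 2)*(w^2 - 3*w - 4) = (w - 2)*(w + 1)*(w - 4)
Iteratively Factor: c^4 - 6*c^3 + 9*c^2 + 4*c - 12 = (c - 2)*(c^3 - 4*c^2 + c + 6) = (c - 3)*(c - 2)*(c^2 - c - 2) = (c - 3)*(c - 2)^2*(c + 1)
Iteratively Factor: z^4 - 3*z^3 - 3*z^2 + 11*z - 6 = (z - 1)*(z^3 - 2*z^2 - 5*z + 6) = (z - 1)^2*(z^2 - z - 6) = (z - 3)*(z - 1)^2*(z + 2)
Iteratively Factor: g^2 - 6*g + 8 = (g - 4)*(g - 2)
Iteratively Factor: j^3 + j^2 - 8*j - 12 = (j + 2)*(j^2 - j - 6) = (j + 2)^2*(j - 3)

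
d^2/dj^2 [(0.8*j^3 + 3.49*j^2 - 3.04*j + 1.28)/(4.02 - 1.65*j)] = (-4.356*j^3 + 31.8384*j^2 - 77.56992*j - 79.440552)/(4.492125*j^3 - 32.83335*j^2 + 79.99398*j - 64.964808)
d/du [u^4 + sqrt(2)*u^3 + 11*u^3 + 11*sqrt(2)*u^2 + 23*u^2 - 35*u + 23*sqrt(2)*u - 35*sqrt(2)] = 4*u^3 + 3*sqrt(2)*u^2 + 33*u^2 + 22*sqrt(2)*u + 46*u - 35 + 23*sqrt(2)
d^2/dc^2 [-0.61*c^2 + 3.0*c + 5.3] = -1.22000000000000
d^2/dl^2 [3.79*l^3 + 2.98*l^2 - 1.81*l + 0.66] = 22.74*l + 5.96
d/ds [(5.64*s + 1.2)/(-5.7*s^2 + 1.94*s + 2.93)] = (32.148*s^2 + 13.68*s + 14.1972)/(32.49*s^4 - 22.116*s^3 - 29.6384*s^2 + 11.3684*s + 8.5849)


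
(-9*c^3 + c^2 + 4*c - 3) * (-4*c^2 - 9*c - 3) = 36*c^5 + 77*c^4 + 2*c^3 - 27*c^2 + 15*c + 9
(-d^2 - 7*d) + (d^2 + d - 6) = -6*d - 6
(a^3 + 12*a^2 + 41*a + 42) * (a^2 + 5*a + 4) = a^5 + 17*a^4 + 105*a^3 + 295*a^2 + 374*a + 168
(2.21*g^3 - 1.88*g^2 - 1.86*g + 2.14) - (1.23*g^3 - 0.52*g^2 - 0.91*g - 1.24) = 0.98*g^3 - 1.36*g^2 - 0.95*g + 3.38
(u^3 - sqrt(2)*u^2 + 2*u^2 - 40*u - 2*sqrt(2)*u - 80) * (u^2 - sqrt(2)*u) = u^5 - 2*sqrt(2)*u^4 + 2*u^4 - 38*u^3 - 4*sqrt(2)*u^3 - 76*u^2 + 40*sqrt(2)*u^2 + 80*sqrt(2)*u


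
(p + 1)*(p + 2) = p^2 + 3*p + 2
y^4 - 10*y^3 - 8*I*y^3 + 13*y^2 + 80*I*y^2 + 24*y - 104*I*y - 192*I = (y - 8)*(y - 3)*(y + 1)*(y - 8*I)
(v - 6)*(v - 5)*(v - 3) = v^3 - 14*v^2 + 63*v - 90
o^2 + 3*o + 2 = (o + 1)*(o + 2)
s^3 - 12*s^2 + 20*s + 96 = (s - 8)*(s - 6)*(s + 2)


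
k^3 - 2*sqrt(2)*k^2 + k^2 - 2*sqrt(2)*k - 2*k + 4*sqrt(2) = (k - 1)*(k + 2)*(k - 2*sqrt(2))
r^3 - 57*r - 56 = (r - 8)*(r + 1)*(r + 7)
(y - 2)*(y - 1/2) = y^2 - 5*y/2 + 1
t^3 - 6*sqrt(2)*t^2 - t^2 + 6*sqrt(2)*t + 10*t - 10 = (t - 1)*(t - 5*sqrt(2))*(t - sqrt(2))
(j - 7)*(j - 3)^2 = j^3 - 13*j^2 + 51*j - 63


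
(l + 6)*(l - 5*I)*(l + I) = l^3 + 6*l^2 - 4*I*l^2 + 5*l - 24*I*l + 30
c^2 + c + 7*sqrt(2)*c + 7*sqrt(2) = (c + 1)*(c + 7*sqrt(2))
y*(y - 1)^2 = y^3 - 2*y^2 + y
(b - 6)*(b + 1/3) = b^2 - 17*b/3 - 2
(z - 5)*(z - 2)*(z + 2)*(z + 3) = z^4 - 2*z^3 - 19*z^2 + 8*z + 60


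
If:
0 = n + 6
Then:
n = -6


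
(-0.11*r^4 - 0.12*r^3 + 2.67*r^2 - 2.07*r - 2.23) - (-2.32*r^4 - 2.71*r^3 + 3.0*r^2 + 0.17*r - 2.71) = 2.21*r^4 + 2.59*r^3 - 0.33*r^2 - 2.24*r + 0.48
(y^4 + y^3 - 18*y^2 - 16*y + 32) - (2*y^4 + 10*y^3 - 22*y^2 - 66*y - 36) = -y^4 - 9*y^3 + 4*y^2 + 50*y + 68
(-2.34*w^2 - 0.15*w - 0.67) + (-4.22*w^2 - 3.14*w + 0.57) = -6.56*w^2 - 3.29*w - 0.1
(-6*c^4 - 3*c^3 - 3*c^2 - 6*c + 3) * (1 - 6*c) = 36*c^5 + 12*c^4 + 15*c^3 + 33*c^2 - 24*c + 3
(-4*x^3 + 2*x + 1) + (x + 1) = -4*x^3 + 3*x + 2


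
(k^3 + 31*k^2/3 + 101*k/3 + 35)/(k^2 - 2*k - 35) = (k^2 + 16*k/3 + 7)/(k - 7)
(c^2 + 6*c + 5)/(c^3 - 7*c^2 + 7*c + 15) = (c + 5)/(c^2 - 8*c + 15)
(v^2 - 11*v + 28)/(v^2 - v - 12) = (v - 7)/(v + 3)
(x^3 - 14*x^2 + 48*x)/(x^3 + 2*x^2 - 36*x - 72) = x*(x - 8)/(x^2 + 8*x + 12)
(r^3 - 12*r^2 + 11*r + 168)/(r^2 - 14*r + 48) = (r^2 - 4*r - 21)/(r - 6)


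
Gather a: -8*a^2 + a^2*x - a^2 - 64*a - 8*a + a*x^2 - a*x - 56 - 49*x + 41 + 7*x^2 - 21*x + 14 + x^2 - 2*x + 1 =a^2*(x - 9) + a*(x^2 - x - 72) + 8*x^2 - 72*x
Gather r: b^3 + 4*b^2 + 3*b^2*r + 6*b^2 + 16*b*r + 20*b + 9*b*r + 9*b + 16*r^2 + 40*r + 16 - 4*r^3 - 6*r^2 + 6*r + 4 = b^3 + 10*b^2 + 29*b - 4*r^3 + 10*r^2 + r*(3*b^2 + 25*b + 46) + 20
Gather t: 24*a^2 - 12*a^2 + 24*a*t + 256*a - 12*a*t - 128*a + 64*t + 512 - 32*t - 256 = 12*a^2 + 128*a + t*(12*a + 32) + 256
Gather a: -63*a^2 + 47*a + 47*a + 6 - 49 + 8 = -63*a^2 + 94*a - 35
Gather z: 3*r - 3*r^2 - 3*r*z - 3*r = -3*r^2 - 3*r*z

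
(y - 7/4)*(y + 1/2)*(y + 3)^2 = y^4 + 19*y^3/4 + 5*y^2/8 - 33*y/2 - 63/8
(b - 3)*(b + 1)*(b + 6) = b^3 + 4*b^2 - 15*b - 18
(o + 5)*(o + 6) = o^2 + 11*o + 30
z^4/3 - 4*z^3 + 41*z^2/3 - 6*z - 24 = (z/3 + 1/3)*(z - 6)*(z - 4)*(z - 3)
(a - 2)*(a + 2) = a^2 - 4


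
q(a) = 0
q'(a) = 0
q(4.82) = 0.00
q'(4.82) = 0.00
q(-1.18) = 0.00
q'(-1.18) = 0.00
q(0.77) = 0.00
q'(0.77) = 0.00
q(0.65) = 0.00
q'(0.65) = 0.00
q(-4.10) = 0.00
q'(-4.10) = 0.00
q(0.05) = 0.00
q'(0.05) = 0.00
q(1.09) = 0.00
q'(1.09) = 0.00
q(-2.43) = 0.00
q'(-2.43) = 0.00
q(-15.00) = 0.00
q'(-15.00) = 0.00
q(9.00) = 0.00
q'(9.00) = 0.00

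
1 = 1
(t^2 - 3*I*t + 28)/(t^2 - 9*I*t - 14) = (t + 4*I)/(t - 2*I)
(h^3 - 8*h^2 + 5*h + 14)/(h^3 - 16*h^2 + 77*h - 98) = (h + 1)/(h - 7)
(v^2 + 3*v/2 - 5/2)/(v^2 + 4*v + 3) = (2*v^2 + 3*v - 5)/(2*(v^2 + 4*v + 3))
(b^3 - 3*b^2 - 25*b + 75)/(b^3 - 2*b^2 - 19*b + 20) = (b^2 + 2*b - 15)/(b^2 + 3*b - 4)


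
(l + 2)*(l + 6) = l^2 + 8*l + 12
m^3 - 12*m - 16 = (m - 4)*(m + 2)^2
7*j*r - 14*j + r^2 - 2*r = (7*j + r)*(r - 2)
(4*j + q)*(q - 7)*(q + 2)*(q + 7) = 4*j*q^3 + 8*j*q^2 - 196*j*q - 392*j + q^4 + 2*q^3 - 49*q^2 - 98*q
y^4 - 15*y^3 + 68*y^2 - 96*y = y*(y - 8)*(y - 4)*(y - 3)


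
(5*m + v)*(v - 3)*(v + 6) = 5*m*v^2 + 15*m*v - 90*m + v^3 + 3*v^2 - 18*v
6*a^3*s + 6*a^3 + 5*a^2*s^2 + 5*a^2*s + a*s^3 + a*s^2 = (2*a + s)*(3*a + s)*(a*s + a)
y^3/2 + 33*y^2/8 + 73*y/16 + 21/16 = (y/2 + 1/4)*(y + 3/4)*(y + 7)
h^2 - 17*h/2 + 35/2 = (h - 5)*(h - 7/2)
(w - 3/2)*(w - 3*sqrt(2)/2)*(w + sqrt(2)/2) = w^3 - 3*w^2/2 - sqrt(2)*w^2 - 3*w/2 + 3*sqrt(2)*w/2 + 9/4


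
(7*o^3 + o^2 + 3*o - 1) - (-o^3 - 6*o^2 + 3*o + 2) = 8*o^3 + 7*o^2 - 3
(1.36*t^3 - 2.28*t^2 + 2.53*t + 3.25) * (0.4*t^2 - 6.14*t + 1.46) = 0.544*t^5 - 9.2624*t^4 + 16.9968*t^3 - 17.563*t^2 - 16.2612*t + 4.745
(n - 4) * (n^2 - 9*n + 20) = n^3 - 13*n^2 + 56*n - 80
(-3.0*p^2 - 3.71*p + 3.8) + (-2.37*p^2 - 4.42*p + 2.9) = -5.37*p^2 - 8.13*p + 6.7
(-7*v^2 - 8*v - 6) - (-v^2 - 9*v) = -6*v^2 + v - 6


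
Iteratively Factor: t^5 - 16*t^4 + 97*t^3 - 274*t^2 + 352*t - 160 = (t - 4)*(t^4 - 12*t^3 + 49*t^2 - 78*t + 40) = (t - 4)*(t - 1)*(t^3 - 11*t^2 + 38*t - 40) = (t - 4)*(t - 2)*(t - 1)*(t^2 - 9*t + 20) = (t - 4)^2*(t - 2)*(t - 1)*(t - 5)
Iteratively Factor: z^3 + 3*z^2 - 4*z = (z + 4)*(z^2 - z) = (z - 1)*(z + 4)*(z)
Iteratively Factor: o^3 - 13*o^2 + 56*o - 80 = (o - 5)*(o^2 - 8*o + 16) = (o - 5)*(o - 4)*(o - 4)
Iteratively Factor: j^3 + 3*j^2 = (j)*(j^2 + 3*j) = j*(j + 3)*(j)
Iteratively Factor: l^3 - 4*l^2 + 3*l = (l - 1)*(l^2 - 3*l) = (l - 3)*(l - 1)*(l)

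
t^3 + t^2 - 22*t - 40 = (t - 5)*(t + 2)*(t + 4)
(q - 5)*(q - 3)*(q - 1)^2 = q^4 - 10*q^3 + 32*q^2 - 38*q + 15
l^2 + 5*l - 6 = (l - 1)*(l + 6)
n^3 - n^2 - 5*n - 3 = (n - 3)*(n + 1)^2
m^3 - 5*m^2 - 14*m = m*(m - 7)*(m + 2)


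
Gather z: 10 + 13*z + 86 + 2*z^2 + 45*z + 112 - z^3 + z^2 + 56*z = -z^3 + 3*z^2 + 114*z + 208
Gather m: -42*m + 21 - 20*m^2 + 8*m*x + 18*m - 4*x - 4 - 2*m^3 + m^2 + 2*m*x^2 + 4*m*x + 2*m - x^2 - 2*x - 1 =-2*m^3 - 19*m^2 + m*(2*x^2 + 12*x - 22) - x^2 - 6*x + 16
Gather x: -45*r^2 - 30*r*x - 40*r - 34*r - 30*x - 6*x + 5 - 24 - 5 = -45*r^2 - 74*r + x*(-30*r - 36) - 24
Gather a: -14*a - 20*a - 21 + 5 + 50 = 34 - 34*a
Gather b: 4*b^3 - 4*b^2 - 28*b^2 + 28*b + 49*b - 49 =4*b^3 - 32*b^2 + 77*b - 49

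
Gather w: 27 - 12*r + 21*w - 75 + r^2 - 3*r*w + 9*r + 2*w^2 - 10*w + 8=r^2 - 3*r + 2*w^2 + w*(11 - 3*r) - 40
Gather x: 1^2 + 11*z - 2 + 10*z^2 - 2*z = 10*z^2 + 9*z - 1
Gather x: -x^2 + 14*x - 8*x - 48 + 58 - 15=-x^2 + 6*x - 5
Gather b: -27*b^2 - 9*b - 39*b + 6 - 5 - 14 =-27*b^2 - 48*b - 13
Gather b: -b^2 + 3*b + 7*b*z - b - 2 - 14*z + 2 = -b^2 + b*(7*z + 2) - 14*z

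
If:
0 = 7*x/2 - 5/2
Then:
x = 5/7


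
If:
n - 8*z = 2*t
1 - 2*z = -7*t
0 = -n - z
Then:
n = -2/67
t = -9/67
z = 2/67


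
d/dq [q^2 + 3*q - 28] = 2*q + 3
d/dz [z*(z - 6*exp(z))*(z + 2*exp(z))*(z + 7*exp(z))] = 3*z^3*exp(z) + 4*z^3 - 80*z^2*exp(2*z) + 9*z^2*exp(z) - 252*z*exp(3*z) - 80*z*exp(2*z) - 84*exp(3*z)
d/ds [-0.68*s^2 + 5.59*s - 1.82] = 5.59 - 1.36*s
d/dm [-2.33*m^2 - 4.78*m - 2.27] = -4.66*m - 4.78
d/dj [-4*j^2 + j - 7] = 1 - 8*j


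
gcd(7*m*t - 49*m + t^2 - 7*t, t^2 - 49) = t - 7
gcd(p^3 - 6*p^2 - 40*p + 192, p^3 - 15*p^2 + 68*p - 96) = p^2 - 12*p + 32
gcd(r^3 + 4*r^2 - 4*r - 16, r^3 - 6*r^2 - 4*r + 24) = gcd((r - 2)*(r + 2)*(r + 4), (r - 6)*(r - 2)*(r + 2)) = r^2 - 4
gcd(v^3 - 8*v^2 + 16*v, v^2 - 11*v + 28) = v - 4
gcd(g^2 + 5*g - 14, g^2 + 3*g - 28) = g + 7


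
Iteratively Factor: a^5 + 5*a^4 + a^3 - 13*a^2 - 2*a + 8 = (a + 2)*(a^4 + 3*a^3 - 5*a^2 - 3*a + 4) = (a + 2)*(a + 4)*(a^3 - a^2 - a + 1) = (a - 1)*(a + 2)*(a + 4)*(a^2 - 1) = (a - 1)^2*(a + 2)*(a + 4)*(a + 1)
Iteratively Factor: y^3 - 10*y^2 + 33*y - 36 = (y - 4)*(y^2 - 6*y + 9) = (y - 4)*(y - 3)*(y - 3)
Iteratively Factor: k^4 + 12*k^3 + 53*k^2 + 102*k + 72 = (k + 3)*(k^3 + 9*k^2 + 26*k + 24) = (k + 2)*(k + 3)*(k^2 + 7*k + 12) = (k + 2)*(k + 3)*(k + 4)*(k + 3)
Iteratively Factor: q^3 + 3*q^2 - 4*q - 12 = (q + 2)*(q^2 + q - 6) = (q + 2)*(q + 3)*(q - 2)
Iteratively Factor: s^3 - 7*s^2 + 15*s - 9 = (s - 1)*(s^2 - 6*s + 9) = (s - 3)*(s - 1)*(s - 3)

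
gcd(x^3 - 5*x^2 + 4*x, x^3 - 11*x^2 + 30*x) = x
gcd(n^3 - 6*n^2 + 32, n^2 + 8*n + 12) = n + 2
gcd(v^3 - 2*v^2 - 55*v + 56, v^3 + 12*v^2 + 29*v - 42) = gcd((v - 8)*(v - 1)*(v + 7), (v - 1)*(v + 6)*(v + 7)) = v^2 + 6*v - 7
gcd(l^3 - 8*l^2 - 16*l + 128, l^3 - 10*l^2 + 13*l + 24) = l - 8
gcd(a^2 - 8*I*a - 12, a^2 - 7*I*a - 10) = a - 2*I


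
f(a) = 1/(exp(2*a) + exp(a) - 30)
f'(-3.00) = 0.00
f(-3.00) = -0.03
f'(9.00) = 0.00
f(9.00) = 0.00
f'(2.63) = -0.01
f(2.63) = 0.01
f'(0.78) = -0.02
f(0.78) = -0.04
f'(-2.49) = -0.00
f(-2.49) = -0.03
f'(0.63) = -0.01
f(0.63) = -0.04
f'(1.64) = -19.46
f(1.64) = 0.58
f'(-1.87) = -0.00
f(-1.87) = -0.03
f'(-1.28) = -0.00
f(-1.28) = -0.03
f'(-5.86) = -0.00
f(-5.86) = -0.03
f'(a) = (-2*exp(2*a) - exp(a))/(exp(2*a) + exp(a) - 30)^2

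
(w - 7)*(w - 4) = w^2 - 11*w + 28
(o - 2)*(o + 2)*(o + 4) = o^3 + 4*o^2 - 4*o - 16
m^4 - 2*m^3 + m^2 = m^2*(m - 1)^2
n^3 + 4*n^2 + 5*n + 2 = (n + 1)^2*(n + 2)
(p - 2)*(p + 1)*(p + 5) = p^3 + 4*p^2 - 7*p - 10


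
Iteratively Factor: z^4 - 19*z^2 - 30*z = (z + 2)*(z^3 - 2*z^2 - 15*z) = z*(z + 2)*(z^2 - 2*z - 15) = z*(z + 2)*(z + 3)*(z - 5)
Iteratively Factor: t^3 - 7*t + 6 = (t + 3)*(t^2 - 3*t + 2) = (t - 1)*(t + 3)*(t - 2)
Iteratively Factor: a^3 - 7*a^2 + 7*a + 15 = (a - 5)*(a^2 - 2*a - 3) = (a - 5)*(a + 1)*(a - 3)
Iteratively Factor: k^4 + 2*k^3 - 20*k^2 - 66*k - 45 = (k + 3)*(k^3 - k^2 - 17*k - 15) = (k - 5)*(k + 3)*(k^2 + 4*k + 3) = (k - 5)*(k + 1)*(k + 3)*(k + 3)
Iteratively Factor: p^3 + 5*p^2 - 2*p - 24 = (p + 3)*(p^2 + 2*p - 8) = (p - 2)*(p + 3)*(p + 4)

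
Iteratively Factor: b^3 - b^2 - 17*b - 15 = (b + 1)*(b^2 - 2*b - 15) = (b - 5)*(b + 1)*(b + 3)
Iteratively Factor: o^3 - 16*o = (o + 4)*(o^2 - 4*o) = o*(o + 4)*(o - 4)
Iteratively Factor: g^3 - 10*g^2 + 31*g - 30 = (g - 2)*(g^2 - 8*g + 15) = (g - 3)*(g - 2)*(g - 5)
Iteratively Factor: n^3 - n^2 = (n)*(n^2 - n) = n^2*(n - 1)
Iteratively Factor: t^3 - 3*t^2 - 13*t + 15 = (t - 5)*(t^2 + 2*t - 3) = (t - 5)*(t + 3)*(t - 1)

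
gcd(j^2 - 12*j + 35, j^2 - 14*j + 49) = j - 7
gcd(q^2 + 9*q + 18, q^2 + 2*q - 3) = q + 3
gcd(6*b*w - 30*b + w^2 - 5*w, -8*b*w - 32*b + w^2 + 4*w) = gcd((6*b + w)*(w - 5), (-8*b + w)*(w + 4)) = 1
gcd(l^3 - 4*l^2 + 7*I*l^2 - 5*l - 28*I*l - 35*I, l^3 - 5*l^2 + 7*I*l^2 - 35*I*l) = l^2 + l*(-5 + 7*I) - 35*I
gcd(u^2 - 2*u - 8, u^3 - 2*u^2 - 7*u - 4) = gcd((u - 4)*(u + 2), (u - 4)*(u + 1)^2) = u - 4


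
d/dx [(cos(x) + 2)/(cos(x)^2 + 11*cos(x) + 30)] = (cos(x)^2 + 4*cos(x) - 8)*sin(x)/(cos(x)^2 + 11*cos(x) + 30)^2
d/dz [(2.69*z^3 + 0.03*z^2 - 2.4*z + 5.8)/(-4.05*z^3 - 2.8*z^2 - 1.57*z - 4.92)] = (-7.105427357601e-15*z^5 - 7.4105*z^4 - 27.8866*z^3 + 23.9985*z^2 + 32.1848*z + 20.914)/(16.4025*z^6 + 22.68*z^5 + 20.557*z^4 + 48.644*z^3 + 30.0169*z^2 + 15.4488*z + 24.2064)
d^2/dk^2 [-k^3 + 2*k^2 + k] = 4 - 6*k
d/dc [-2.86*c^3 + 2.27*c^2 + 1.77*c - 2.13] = -8.58*c^2 + 4.54*c + 1.77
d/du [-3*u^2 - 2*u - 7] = -6*u - 2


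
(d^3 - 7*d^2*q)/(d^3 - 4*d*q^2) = d*(d - 7*q)/(d^2 - 4*q^2)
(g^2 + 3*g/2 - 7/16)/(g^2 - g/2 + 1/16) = (4*g + 7)/(4*g - 1)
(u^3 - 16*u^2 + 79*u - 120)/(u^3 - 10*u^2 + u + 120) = (u - 3)/(u + 3)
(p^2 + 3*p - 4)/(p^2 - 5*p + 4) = (p + 4)/(p - 4)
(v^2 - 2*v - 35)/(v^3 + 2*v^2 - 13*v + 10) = (v - 7)/(v^2 - 3*v + 2)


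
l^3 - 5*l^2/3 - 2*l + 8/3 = (l - 2)*(l - 1)*(l + 4/3)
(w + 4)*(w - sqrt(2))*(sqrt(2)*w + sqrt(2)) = sqrt(2)*w^3 - 2*w^2 + 5*sqrt(2)*w^2 - 10*w + 4*sqrt(2)*w - 8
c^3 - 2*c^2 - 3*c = c*(c - 3)*(c + 1)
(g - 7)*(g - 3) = g^2 - 10*g + 21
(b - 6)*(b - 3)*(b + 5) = b^3 - 4*b^2 - 27*b + 90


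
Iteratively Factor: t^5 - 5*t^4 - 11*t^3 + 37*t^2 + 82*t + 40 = (t + 1)*(t^4 - 6*t^3 - 5*t^2 + 42*t + 40) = (t - 5)*(t + 1)*(t^3 - t^2 - 10*t - 8) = (t - 5)*(t - 4)*(t + 1)*(t^2 + 3*t + 2) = (t - 5)*(t - 4)*(t + 1)^2*(t + 2)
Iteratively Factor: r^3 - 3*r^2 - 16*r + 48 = (r - 3)*(r^2 - 16) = (r - 4)*(r - 3)*(r + 4)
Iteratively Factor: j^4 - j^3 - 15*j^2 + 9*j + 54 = (j - 3)*(j^3 + 2*j^2 - 9*j - 18) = (j - 3)*(j + 3)*(j^2 - j - 6) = (j - 3)^2*(j + 3)*(j + 2)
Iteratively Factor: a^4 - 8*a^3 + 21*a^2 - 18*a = (a - 2)*(a^3 - 6*a^2 + 9*a) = (a - 3)*(a - 2)*(a^2 - 3*a) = (a - 3)^2*(a - 2)*(a)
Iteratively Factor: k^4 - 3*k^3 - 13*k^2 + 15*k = (k + 3)*(k^3 - 6*k^2 + 5*k) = k*(k + 3)*(k^2 - 6*k + 5) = k*(k - 5)*(k + 3)*(k - 1)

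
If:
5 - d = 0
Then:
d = 5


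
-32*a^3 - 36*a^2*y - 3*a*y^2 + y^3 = (-8*a + y)*(a + y)*(4*a + y)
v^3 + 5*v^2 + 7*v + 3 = (v + 1)^2*(v + 3)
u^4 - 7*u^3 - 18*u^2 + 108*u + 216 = (u - 6)^2*(u + 2)*(u + 3)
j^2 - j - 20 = (j - 5)*(j + 4)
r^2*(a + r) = a*r^2 + r^3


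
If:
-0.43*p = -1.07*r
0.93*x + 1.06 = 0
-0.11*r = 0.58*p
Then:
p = 0.00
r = 0.00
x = -1.14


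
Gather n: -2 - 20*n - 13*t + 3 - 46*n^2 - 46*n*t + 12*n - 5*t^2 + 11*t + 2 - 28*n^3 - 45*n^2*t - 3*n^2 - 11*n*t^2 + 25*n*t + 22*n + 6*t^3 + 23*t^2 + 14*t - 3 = -28*n^3 + n^2*(-45*t - 49) + n*(-11*t^2 - 21*t + 14) + 6*t^3 + 18*t^2 + 12*t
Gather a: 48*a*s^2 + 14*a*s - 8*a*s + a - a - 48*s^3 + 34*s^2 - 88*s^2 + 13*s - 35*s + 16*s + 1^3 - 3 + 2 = a*(48*s^2 + 6*s) - 48*s^3 - 54*s^2 - 6*s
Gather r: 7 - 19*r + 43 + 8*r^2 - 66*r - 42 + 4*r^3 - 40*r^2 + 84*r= 4*r^3 - 32*r^2 - r + 8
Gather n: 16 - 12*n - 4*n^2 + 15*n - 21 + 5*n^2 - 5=n^2 + 3*n - 10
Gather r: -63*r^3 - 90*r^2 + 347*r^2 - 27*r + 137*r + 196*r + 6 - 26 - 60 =-63*r^3 + 257*r^2 + 306*r - 80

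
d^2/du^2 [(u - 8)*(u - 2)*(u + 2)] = 6*u - 16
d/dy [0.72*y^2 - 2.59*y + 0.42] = 1.44*y - 2.59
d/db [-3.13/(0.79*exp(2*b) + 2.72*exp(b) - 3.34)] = (4.9454*exp(b) + 8.5136)*exp(b)/(0.79*exp(2*b) + 2.72*exp(b) - 3.34)^2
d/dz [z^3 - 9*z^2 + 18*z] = 3*z^2 - 18*z + 18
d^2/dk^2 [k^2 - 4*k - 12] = 2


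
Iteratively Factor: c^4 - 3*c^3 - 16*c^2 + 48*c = (c)*(c^3 - 3*c^2 - 16*c + 48) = c*(c - 4)*(c^2 + c - 12) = c*(c - 4)*(c + 4)*(c - 3)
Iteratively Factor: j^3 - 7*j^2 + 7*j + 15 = (j - 3)*(j^2 - 4*j - 5) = (j - 3)*(j + 1)*(j - 5)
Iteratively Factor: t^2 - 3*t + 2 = (t - 2)*(t - 1)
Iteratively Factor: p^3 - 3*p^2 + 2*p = (p - 1)*(p^2 - 2*p) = (p - 2)*(p - 1)*(p)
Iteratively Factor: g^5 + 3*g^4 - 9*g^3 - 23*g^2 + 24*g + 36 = (g + 3)*(g^4 - 9*g^2 + 4*g + 12) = (g - 2)*(g + 3)*(g^3 + 2*g^2 - 5*g - 6) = (g - 2)^2*(g + 3)*(g^2 + 4*g + 3) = (g - 2)^2*(g + 3)^2*(g + 1)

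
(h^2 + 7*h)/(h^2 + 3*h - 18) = h*(h + 7)/(h^2 + 3*h - 18)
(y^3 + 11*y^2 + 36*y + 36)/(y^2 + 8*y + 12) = y + 3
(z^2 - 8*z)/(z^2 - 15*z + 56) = z/(z - 7)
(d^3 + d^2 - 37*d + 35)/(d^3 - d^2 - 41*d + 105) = (d - 1)/(d - 3)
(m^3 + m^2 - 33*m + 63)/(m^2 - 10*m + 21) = (m^2 + 4*m - 21)/(m - 7)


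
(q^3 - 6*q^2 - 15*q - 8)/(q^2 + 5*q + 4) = (q^2 - 7*q - 8)/(q + 4)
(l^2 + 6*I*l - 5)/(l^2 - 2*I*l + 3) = (l + 5*I)/(l - 3*I)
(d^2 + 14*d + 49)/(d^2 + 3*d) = (d^2 + 14*d + 49)/(d*(d + 3))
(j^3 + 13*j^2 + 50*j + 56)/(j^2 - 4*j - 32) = (j^2 + 9*j + 14)/(j - 8)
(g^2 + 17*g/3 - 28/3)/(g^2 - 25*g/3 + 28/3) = (g + 7)/(g - 7)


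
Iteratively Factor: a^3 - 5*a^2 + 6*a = (a - 2)*(a^2 - 3*a) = (a - 3)*(a - 2)*(a)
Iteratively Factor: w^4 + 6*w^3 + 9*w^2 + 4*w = (w + 4)*(w^3 + 2*w^2 + w) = (w + 1)*(w + 4)*(w^2 + w) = w*(w + 1)*(w + 4)*(w + 1)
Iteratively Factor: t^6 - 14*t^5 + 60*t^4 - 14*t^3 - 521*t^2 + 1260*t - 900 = (t - 2)*(t^5 - 12*t^4 + 36*t^3 + 58*t^2 - 405*t + 450) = (t - 5)*(t - 2)*(t^4 - 7*t^3 + t^2 + 63*t - 90) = (t - 5)^2*(t - 2)*(t^3 - 2*t^2 - 9*t + 18) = (t - 5)^2*(t - 3)*(t - 2)*(t^2 + t - 6) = (t - 5)^2*(t - 3)*(t - 2)^2*(t + 3)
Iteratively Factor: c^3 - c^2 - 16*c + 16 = (c - 1)*(c^2 - 16) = (c - 4)*(c - 1)*(c + 4)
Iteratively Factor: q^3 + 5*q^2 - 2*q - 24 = (q + 4)*(q^2 + q - 6) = (q - 2)*(q + 4)*(q + 3)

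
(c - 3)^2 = c^2 - 6*c + 9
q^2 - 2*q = q*(q - 2)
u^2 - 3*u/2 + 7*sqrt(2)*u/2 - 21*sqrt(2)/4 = (u - 3/2)*(u + 7*sqrt(2)/2)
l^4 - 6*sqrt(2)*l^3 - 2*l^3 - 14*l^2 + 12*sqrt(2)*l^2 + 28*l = l*(l - 2)*(l - 7*sqrt(2))*(l + sqrt(2))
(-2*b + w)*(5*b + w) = -10*b^2 + 3*b*w + w^2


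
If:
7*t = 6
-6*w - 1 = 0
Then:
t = 6/7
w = -1/6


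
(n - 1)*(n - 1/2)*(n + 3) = n^3 + 3*n^2/2 - 4*n + 3/2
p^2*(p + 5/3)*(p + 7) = p^4 + 26*p^3/3 + 35*p^2/3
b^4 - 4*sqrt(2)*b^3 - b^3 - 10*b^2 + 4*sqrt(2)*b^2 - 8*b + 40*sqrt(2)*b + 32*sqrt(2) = (b - 4)*(b + 1)*(b + 2)*(b - 4*sqrt(2))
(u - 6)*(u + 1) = u^2 - 5*u - 6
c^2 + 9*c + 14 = (c + 2)*(c + 7)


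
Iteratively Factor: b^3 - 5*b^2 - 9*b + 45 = (b + 3)*(b^2 - 8*b + 15) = (b - 3)*(b + 3)*(b - 5)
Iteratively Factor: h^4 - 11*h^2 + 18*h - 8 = (h + 4)*(h^3 - 4*h^2 + 5*h - 2) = (h - 2)*(h + 4)*(h^2 - 2*h + 1) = (h - 2)*(h - 1)*(h + 4)*(h - 1)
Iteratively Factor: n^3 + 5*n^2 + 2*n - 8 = (n + 4)*(n^2 + n - 2) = (n - 1)*(n + 4)*(n + 2)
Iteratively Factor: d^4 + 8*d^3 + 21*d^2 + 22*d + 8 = (d + 1)*(d^3 + 7*d^2 + 14*d + 8) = (d + 1)^2*(d^2 + 6*d + 8) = (d + 1)^2*(d + 4)*(d + 2)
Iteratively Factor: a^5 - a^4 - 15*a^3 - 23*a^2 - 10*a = (a - 5)*(a^4 + 4*a^3 + 5*a^2 + 2*a) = a*(a - 5)*(a^3 + 4*a^2 + 5*a + 2) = a*(a - 5)*(a + 1)*(a^2 + 3*a + 2) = a*(a - 5)*(a + 1)*(a + 2)*(a + 1)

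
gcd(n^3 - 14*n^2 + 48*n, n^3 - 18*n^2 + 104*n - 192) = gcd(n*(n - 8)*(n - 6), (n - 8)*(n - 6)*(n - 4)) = n^2 - 14*n + 48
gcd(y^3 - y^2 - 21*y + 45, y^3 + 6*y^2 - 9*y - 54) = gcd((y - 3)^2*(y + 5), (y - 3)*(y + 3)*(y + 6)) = y - 3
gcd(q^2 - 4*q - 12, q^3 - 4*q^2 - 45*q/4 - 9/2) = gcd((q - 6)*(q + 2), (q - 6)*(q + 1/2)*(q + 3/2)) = q - 6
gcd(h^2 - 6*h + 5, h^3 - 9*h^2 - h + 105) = h - 5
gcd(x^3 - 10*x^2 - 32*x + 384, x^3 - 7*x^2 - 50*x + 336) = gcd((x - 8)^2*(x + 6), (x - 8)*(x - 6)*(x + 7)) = x - 8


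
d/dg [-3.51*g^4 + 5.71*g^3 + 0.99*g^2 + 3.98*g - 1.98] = -14.04*g^3 + 17.13*g^2 + 1.98*g + 3.98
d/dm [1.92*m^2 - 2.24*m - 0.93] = 3.84*m - 2.24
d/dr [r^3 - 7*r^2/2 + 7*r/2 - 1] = 3*r^2 - 7*r + 7/2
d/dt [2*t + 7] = 2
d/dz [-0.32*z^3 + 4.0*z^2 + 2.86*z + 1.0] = -0.96*z^2 + 8.0*z + 2.86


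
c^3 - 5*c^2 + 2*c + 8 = (c - 4)*(c - 2)*(c + 1)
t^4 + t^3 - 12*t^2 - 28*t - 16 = (t - 4)*(t + 1)*(t + 2)^2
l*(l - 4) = l^2 - 4*l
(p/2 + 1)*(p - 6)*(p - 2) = p^3/2 - 3*p^2 - 2*p + 12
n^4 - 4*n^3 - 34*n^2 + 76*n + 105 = (n - 7)*(n - 3)*(n + 1)*(n + 5)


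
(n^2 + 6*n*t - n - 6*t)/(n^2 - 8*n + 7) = (n + 6*t)/(n - 7)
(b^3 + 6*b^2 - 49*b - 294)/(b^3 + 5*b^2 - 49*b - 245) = (b + 6)/(b + 5)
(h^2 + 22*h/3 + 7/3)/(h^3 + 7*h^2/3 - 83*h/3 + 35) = (3*h + 1)/(3*h^2 - 14*h + 15)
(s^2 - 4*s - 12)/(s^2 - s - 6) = (s - 6)/(s - 3)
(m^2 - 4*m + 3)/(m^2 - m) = (m - 3)/m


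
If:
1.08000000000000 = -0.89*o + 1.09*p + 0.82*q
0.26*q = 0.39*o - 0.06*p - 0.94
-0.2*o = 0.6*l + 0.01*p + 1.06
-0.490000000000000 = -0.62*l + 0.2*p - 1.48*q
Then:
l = -3.23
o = 4.24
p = 2.89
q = 2.07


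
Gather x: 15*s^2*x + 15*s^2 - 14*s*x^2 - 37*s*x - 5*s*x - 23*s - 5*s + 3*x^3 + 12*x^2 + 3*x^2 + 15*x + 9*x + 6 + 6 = 15*s^2 - 28*s + 3*x^3 + x^2*(15 - 14*s) + x*(15*s^2 - 42*s + 24) + 12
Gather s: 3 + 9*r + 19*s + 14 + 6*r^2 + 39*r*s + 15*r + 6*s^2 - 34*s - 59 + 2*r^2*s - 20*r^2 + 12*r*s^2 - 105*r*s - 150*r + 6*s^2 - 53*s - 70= -14*r^2 - 126*r + s^2*(12*r + 12) + s*(2*r^2 - 66*r - 68) - 112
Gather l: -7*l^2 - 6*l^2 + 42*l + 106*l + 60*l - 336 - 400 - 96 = -13*l^2 + 208*l - 832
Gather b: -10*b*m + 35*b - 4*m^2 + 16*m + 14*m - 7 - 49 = b*(35 - 10*m) - 4*m^2 + 30*m - 56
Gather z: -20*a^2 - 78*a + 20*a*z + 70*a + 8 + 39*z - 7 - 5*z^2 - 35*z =-20*a^2 - 8*a - 5*z^2 + z*(20*a + 4) + 1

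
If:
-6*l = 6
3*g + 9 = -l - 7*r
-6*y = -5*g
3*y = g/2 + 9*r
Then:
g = -72/41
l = -1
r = -16/41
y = -60/41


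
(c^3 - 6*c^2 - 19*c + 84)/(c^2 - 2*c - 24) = (c^2 - 10*c + 21)/(c - 6)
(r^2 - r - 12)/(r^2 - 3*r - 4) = (r + 3)/(r + 1)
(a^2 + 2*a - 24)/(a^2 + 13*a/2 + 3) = 2*(a - 4)/(2*a + 1)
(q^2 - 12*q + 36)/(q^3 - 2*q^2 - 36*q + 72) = (q - 6)/(q^2 + 4*q - 12)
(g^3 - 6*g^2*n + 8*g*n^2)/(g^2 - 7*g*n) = (g^2 - 6*g*n + 8*n^2)/(g - 7*n)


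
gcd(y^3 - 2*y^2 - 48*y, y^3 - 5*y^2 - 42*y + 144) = y^2 - 2*y - 48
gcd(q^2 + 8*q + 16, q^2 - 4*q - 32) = q + 4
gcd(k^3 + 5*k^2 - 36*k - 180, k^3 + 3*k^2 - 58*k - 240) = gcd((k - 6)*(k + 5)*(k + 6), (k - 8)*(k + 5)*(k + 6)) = k^2 + 11*k + 30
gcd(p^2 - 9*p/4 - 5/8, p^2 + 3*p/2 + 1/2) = 1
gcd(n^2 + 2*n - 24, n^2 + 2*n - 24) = n^2 + 2*n - 24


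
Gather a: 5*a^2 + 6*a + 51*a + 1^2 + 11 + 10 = 5*a^2 + 57*a + 22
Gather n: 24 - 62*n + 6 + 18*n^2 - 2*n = 18*n^2 - 64*n + 30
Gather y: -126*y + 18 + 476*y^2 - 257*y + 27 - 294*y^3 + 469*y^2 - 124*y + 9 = -294*y^3 + 945*y^2 - 507*y + 54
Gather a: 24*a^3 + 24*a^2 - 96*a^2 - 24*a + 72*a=24*a^3 - 72*a^2 + 48*a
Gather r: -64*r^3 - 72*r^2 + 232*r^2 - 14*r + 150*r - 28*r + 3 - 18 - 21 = -64*r^3 + 160*r^2 + 108*r - 36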